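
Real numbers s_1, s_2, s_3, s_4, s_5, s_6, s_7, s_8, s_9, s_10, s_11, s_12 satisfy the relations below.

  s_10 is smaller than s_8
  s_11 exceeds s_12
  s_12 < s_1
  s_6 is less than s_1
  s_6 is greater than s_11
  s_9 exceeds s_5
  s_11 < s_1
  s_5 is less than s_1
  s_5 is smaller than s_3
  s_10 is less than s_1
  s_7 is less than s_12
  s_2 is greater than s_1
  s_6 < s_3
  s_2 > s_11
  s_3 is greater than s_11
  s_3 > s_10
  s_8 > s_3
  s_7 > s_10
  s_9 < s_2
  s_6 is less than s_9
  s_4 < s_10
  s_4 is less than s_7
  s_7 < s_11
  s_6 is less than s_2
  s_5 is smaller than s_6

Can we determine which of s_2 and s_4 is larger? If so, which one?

Chaining the given relations: s_4 < s_10 < s_7 < s_12 < s_11 < s_6 < s_1 < s_2.
So s_2 is larger.

s_2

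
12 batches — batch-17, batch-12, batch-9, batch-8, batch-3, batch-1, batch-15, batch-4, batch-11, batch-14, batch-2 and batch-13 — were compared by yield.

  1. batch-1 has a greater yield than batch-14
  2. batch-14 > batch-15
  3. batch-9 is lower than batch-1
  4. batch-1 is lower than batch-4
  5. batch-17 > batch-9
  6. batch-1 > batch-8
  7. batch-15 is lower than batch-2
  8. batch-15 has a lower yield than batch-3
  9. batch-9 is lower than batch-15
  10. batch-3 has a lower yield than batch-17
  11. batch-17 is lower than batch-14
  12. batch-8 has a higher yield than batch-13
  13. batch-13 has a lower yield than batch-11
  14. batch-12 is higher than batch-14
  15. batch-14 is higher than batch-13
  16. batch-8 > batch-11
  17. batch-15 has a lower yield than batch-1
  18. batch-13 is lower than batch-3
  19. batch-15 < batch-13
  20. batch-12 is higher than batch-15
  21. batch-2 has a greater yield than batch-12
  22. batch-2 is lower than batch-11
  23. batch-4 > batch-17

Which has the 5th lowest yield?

Piecing the relations together gives one ordering: batch-9 < batch-15 < batch-13 < batch-3 < batch-17 < batch-14 < batch-12 < batch-2 < batch-11 < batch-8 < batch-1 < batch-4.
The 5th smallest is batch-17.

batch-17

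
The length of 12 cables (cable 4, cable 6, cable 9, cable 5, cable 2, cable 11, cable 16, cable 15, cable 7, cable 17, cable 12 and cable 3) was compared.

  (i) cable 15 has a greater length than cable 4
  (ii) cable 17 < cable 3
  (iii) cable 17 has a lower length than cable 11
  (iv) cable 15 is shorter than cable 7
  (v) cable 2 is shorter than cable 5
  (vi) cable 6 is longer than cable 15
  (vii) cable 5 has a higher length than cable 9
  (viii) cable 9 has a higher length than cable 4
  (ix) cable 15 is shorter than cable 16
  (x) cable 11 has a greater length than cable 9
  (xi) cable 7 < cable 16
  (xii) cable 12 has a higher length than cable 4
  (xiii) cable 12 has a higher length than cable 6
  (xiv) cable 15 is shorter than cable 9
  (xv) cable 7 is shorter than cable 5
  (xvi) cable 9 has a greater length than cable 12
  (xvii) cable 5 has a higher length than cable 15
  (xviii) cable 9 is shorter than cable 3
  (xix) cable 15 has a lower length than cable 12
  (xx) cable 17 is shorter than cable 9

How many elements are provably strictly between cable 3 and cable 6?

2

The relations place cable 6 below cable 3. An element lies strictly between them when it is forced above cable 6 and also forced below cable 3.
Above cable 6: {cable 12, cable 9, cable 11, cable 5}. Below cable 3: {cable 4, cable 17, cable 15, cable 12, cable 9}.
Intersection: {cable 12, cable 9} — 2.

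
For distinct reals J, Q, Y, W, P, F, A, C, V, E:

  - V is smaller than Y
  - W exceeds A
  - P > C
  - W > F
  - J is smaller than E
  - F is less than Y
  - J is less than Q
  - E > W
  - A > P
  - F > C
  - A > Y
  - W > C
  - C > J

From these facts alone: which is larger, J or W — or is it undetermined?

J < C < F < Y < A < W, by transitivity through C, F, Y, A.
So W is larger.

W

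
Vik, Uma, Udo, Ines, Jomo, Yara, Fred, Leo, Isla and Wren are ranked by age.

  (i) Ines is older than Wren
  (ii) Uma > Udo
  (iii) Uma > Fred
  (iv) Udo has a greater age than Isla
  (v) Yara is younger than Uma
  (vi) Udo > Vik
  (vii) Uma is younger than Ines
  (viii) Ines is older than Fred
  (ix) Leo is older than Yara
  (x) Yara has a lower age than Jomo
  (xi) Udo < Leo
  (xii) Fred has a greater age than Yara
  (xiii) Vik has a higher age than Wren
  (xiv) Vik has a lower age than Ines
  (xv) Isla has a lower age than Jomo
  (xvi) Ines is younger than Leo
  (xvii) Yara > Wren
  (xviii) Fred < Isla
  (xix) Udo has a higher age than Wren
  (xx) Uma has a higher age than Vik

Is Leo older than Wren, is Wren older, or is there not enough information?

Following the relations from Wren: Wren < Yara < Fred < Isla < Udo < Uma < Ines < Leo.
So Leo is older.

Leo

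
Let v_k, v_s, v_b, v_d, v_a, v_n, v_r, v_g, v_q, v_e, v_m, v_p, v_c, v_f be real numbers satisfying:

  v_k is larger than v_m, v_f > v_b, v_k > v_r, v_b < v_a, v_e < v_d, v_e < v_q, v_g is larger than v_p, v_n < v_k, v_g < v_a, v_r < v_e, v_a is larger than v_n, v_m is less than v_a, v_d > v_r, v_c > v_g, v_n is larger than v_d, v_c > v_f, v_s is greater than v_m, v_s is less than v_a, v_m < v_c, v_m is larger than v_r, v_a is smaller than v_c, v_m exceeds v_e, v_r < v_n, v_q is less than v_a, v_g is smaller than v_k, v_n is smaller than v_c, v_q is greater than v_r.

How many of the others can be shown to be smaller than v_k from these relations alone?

Directly below v_k: v_r, v_n, v_m, v_g.
One step further: v_e, v_d, v_p (7 so far).
Nothing else is reachable below v_k; 7 in all.

7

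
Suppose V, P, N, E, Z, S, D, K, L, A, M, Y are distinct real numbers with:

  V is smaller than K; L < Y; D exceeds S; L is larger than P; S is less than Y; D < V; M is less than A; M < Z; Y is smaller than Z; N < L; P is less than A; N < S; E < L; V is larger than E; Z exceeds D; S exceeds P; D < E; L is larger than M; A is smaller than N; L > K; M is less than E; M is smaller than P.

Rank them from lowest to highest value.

Each adjacent pair is fixed by a given relation: M < P; P < A; A < N; N < S; S < D; D < E; E < V; V < K; K < L; L < Y; Y < Z. Chaining them end to end gives the full order.

M < P < A < N < S < D < E < V < K < L < Y < Z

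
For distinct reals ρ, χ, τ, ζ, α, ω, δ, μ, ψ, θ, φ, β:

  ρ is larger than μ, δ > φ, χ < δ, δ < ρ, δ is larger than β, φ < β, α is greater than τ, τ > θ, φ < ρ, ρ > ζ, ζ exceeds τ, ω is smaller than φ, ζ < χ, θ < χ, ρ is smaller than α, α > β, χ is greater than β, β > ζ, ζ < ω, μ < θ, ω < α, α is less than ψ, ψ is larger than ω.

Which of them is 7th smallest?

Piecing the relations together gives one ordering: μ < θ < τ < ζ < ω < φ < β < χ < δ < ρ < α < ψ.
The 7th smallest is β.

β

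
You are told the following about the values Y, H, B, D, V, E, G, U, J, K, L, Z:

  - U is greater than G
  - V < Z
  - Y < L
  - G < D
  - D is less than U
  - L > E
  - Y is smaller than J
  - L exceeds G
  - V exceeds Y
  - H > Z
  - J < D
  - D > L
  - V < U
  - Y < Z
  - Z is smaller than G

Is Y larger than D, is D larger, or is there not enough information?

Link the given pairs in sequence: Y < Z; Z < G; G < L; L < D.
Chaining these gives Y < Z < G < L < D.
So D is larger.

D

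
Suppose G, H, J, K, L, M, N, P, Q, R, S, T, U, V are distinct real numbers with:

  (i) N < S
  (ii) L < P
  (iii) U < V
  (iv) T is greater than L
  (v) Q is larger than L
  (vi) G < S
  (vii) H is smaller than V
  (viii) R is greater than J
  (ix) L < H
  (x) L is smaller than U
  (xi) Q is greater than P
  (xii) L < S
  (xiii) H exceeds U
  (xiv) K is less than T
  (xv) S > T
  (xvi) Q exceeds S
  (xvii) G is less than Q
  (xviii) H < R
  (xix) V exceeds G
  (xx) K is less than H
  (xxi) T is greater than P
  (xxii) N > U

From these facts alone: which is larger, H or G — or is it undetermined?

Following every chain through G: above G we get V, S, Q.
H is not reached, and no chain runs the other way from H to G.
So the given relations leave the order of G and H undetermined.

undetermined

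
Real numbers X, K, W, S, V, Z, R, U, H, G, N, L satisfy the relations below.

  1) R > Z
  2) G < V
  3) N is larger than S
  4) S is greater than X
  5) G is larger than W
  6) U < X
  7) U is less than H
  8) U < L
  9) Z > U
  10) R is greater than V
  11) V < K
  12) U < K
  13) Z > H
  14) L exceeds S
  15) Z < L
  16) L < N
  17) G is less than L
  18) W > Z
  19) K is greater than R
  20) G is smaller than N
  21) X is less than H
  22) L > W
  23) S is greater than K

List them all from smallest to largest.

U < X < H < Z < W < G < V < R < K < S < L < N

The consecutive links are each given: U < X; X < H; H < Z; Z < W; W < G; G < V; V < R; R < K; K < S; S < L; L < N.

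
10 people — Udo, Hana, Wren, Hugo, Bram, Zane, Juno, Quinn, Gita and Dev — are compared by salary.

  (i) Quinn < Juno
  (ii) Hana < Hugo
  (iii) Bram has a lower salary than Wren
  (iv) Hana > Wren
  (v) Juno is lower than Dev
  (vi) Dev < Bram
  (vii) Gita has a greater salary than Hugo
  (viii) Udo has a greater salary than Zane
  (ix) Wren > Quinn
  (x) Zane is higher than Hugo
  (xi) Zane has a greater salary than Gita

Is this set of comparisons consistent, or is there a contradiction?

consistent

The single ordering Quinn < Juno < Dev < Bram < Wren < Hana < Hugo < Gita < Zane < Udo satisfies every listed relation, so no contradiction arises.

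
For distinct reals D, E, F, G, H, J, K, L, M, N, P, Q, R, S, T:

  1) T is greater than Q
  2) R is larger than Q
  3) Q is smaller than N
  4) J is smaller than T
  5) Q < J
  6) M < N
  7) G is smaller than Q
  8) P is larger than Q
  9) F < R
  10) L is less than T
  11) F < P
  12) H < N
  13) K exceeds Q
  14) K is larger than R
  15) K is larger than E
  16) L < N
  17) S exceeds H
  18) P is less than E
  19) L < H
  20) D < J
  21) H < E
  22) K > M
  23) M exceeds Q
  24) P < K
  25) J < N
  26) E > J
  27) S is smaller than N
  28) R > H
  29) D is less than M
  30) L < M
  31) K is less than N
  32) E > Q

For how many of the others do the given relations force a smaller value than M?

4

The elements the relations force below M are G, D, L, Q — no chain reaches any other.
That is 4.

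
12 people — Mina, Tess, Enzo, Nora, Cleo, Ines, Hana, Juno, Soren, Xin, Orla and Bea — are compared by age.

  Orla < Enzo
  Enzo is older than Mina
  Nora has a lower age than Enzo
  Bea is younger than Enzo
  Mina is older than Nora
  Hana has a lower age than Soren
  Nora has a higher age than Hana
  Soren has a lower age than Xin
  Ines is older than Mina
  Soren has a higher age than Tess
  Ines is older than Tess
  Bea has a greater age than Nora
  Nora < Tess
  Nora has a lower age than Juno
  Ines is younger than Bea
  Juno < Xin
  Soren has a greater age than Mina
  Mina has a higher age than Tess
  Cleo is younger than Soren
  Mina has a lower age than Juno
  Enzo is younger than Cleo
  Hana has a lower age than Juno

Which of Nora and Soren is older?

Soren

Following the relations from Nora: Nora < Tess < Mina < Ines < Bea < Enzo < Cleo < Soren.
So Nora < Soren; Soren is the older of the two.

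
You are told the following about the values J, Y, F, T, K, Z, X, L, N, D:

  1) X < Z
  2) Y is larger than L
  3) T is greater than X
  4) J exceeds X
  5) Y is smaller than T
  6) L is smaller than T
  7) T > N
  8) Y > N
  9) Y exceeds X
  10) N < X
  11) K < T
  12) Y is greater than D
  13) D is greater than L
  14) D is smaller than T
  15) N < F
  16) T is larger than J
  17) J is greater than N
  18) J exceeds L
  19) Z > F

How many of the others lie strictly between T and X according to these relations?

2

The relations place X below T. An element lies strictly between them when it is forced above X and also forced below T.
Above X: {Y, J, Z}. Below T: {K, N, L, D, Y, J}.
Intersection: {Y, J} — 2.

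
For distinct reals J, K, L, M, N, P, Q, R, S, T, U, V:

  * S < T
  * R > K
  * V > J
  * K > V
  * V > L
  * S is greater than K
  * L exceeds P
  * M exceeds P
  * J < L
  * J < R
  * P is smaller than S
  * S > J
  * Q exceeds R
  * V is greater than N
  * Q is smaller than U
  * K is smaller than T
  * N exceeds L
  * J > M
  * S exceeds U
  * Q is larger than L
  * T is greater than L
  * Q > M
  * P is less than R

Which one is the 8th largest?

The consecutive relations fix a unique order: P < M < J < L < N < V < K < R < Q < U < S < T.
Counting 8 from the largest end gives N.

N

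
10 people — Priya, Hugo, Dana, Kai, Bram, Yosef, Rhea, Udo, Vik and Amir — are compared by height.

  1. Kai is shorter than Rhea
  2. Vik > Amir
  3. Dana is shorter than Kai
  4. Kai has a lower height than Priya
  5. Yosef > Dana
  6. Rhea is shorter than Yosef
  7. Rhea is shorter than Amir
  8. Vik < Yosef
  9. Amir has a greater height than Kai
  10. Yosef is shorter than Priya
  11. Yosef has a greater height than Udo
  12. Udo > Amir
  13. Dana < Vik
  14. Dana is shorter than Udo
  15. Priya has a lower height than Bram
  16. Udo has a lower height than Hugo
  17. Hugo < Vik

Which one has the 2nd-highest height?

Chaining the given pairs: Dana < Kai < Rhea < Amir < Udo < Hugo < Vik < Yosef < Priya < Bram.
Counting 2 from the largest end gives Priya.

Priya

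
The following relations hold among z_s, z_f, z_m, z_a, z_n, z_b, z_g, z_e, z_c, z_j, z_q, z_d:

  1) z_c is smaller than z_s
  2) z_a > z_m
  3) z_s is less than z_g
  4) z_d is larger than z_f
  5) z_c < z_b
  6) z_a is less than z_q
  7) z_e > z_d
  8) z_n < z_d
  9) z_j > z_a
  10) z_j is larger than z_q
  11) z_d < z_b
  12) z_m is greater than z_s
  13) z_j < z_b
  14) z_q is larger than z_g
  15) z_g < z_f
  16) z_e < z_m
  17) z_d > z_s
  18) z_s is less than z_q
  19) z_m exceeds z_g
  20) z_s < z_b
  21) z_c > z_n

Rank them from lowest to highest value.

Nothing is placed below z_n, so it is least; from there z_n < z_c; z_c < z_s; z_s < z_g; z_g < z_f; z_f < z_d; z_d < z_e; z_e < z_m; z_m < z_a; z_a < z_q; z_q < z_j; z_j < z_b, each given directly.

z_n < z_c < z_s < z_g < z_f < z_d < z_e < z_m < z_a < z_q < z_j < z_b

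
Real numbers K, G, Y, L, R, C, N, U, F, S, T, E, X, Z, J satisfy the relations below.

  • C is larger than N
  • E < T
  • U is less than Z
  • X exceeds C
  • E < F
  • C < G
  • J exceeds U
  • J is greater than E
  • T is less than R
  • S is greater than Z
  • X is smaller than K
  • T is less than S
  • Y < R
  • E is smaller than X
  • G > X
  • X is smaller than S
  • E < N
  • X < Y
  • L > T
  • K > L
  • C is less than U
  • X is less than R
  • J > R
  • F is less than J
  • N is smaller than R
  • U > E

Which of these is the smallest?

Chaining upward from E: directly above it, N, T, F, X, U, J; then C, Y, R, L, Z, K, S, G.
That covers every other element, and nothing is given below E, so E is the smallest.

E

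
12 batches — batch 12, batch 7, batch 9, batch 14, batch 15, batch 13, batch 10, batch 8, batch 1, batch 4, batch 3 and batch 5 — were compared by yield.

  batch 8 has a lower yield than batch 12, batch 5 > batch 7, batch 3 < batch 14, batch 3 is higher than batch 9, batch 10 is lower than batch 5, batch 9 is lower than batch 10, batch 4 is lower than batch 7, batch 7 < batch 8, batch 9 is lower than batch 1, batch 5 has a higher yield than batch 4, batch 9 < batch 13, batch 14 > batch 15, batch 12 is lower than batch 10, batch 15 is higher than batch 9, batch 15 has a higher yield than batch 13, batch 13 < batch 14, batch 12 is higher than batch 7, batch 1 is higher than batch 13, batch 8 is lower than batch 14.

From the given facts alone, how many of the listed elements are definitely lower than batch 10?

5

From batch 10 the given relations immediately reach batch 9, batch 12.
From those, batch 7, batch 8 — 4 in total.
From those, batch 4 — 5 in total.
Nothing else is reachable below batch 10; 5 in all.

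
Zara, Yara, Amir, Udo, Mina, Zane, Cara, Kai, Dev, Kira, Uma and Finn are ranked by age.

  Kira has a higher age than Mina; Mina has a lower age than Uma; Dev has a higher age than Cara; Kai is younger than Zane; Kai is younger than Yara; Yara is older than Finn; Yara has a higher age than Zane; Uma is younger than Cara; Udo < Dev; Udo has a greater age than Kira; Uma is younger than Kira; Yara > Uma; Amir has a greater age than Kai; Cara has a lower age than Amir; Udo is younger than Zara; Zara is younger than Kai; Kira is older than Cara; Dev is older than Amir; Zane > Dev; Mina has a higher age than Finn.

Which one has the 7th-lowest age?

Zara

Chaining the given pairs: Finn < Mina < Uma < Cara < Kira < Udo < Zara < Kai < Amir < Dev < Zane < Yara.
Counting 7 from the smallest end gives Zara.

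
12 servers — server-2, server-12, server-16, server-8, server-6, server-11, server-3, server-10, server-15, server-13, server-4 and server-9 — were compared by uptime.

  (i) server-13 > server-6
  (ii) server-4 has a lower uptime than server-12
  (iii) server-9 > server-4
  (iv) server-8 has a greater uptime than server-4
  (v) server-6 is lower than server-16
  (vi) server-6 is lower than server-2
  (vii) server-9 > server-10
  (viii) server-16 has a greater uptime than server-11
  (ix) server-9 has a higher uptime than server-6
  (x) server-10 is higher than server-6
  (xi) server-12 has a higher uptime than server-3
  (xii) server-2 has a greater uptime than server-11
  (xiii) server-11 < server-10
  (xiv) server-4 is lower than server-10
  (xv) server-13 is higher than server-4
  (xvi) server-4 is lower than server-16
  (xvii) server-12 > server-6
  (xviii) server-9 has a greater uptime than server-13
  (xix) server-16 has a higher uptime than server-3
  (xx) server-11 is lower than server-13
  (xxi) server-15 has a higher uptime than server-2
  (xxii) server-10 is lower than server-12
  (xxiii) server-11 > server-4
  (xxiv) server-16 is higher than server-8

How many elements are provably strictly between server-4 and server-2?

1

The relations place server-4 below server-2. An element lies strictly between them when it is forced above server-4 and also forced below server-2.
Above server-4: {server-8, server-11, server-13, server-10, server-9, server-16, server-12, server-15}. Below server-2: {server-6, server-11}.
Intersection: {server-11} — 1.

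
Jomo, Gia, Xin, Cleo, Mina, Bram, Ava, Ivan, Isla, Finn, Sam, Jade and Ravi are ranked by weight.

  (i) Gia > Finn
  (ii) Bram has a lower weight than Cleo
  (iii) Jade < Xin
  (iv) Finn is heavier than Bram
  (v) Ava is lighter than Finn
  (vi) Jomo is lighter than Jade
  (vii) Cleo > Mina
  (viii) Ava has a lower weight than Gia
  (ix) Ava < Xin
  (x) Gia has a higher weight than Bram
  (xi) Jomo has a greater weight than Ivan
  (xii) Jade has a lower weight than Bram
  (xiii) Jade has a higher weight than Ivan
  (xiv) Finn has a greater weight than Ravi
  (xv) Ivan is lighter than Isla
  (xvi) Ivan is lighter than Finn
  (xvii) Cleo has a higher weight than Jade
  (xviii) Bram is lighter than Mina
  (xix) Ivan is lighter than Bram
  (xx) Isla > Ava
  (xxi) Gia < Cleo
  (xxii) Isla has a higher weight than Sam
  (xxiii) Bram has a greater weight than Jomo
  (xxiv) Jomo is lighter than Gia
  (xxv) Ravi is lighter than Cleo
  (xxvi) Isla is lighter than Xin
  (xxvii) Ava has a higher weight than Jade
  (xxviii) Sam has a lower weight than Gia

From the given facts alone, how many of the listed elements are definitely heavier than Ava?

Directly above Ava: Isla, Finn, Gia, Xin.
One step further: Cleo (5 so far).
Nothing else is reachable above Ava; 5 in all.

5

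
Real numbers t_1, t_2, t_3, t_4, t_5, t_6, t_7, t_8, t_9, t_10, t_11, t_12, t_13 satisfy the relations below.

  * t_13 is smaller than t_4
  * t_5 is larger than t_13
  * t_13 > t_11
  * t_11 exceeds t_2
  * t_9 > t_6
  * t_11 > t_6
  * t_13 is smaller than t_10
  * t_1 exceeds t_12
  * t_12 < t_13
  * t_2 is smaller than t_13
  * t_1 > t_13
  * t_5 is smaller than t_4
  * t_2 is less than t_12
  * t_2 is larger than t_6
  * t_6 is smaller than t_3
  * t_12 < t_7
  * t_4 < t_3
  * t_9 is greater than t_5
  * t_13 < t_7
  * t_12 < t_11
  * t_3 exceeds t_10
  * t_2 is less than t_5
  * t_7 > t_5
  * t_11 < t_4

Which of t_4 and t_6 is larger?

t_6 < t_2 and t_2 < t_12 give t_6 < t_12.
Then t_12 < t_11 extends the chain to t_11.
Then t_11 < t_13 extends the chain to t_13.
With t_13 < t_5: t_6 < t_2 < t_12 < t_11 < t_13 < t_5.
With t_5 < t_4: t_6 < t_2 < t_12 < t_11 < t_13 < t_5 < t_4.
So t_6 < t_4; t_4 is the larger of the two.

t_4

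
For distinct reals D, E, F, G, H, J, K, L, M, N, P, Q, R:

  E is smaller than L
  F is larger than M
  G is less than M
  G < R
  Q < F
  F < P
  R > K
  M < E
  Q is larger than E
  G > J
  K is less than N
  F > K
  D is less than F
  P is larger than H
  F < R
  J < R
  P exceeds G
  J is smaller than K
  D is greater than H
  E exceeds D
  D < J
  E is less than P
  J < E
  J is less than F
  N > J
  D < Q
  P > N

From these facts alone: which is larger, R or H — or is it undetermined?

The relevant relations are H < D; D < J; J < G; G < M; M < E; E < Q; Q < F; F < R.
Together: H < D < J < G < M < E < Q < F < R.
So R is larger.

R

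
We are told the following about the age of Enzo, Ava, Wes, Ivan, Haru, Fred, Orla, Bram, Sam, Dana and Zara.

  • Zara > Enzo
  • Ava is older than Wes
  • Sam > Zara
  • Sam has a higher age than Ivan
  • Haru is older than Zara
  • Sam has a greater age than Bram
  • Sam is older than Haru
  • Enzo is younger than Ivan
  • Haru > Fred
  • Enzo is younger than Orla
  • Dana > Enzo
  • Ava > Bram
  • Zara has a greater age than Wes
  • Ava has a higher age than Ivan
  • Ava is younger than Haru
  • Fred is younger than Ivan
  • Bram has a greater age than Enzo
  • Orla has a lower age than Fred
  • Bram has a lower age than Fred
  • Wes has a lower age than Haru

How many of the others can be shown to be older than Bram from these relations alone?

5

The elements the relations force above Bram are Fred, Ivan, Ava, Haru, Sam — no chain reaches any other.
That is 5.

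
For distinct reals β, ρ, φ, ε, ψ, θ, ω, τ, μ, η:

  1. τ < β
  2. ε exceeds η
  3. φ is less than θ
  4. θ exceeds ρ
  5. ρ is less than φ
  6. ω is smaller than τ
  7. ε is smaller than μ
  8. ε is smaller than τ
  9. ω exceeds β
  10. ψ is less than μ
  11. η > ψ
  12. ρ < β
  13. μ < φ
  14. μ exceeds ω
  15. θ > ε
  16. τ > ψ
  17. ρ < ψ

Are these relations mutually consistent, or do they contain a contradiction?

inconsistent

We have ω < τ stated directly, yet also τ < β < ω by chaining the others — so τ < ω. Contradiction.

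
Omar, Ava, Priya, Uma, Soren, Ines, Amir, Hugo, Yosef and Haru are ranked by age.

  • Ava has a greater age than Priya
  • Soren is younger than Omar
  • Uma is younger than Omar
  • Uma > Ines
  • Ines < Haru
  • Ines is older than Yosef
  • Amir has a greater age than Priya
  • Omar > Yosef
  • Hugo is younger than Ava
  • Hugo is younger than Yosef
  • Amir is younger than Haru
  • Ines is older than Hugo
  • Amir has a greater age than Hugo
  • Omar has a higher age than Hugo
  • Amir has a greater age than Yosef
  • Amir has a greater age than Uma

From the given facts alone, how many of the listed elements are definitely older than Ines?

Directly above Ines: Uma, Haru.
One step further: Amir, Omar (4 so far).
No other element is forced above Ines by the given relations, so the count is 4.

4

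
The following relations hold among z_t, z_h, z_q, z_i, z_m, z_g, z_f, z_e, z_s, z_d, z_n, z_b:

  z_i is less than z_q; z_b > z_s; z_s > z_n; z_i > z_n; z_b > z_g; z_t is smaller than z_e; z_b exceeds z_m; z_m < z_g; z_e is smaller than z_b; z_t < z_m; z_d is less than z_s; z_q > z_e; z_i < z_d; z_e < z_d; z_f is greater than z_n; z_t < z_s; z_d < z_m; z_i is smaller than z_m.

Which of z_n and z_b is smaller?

Link the given pairs in sequence: z_n < z_i; z_i < z_d; z_d < z_m; z_m < z_g; z_g < z_b.
Together: z_n < z_i < z_d < z_m < z_g < z_b.
So z_n < z_b; z_n is the smaller of the two.

z_n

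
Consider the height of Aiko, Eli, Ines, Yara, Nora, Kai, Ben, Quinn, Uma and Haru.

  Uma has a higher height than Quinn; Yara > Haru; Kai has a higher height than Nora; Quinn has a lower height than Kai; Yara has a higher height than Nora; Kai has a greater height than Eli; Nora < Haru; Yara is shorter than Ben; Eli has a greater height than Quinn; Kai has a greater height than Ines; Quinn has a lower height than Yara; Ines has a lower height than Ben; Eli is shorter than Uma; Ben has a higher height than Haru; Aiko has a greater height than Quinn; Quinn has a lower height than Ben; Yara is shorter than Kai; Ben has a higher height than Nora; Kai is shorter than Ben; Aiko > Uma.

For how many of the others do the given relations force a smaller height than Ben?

7

The elements the relations force below Ben are Nora, Haru, Quinn, Eli, Yara, Ines, Kai — no chain reaches any other.
That is 7.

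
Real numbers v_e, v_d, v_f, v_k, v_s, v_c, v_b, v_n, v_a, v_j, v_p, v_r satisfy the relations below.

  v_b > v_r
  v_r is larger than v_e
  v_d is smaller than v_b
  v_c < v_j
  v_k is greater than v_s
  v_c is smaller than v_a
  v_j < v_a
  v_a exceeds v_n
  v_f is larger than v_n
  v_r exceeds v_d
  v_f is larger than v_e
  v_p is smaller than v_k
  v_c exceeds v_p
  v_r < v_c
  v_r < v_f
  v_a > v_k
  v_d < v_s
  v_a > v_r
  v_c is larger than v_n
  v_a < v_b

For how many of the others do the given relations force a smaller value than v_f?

Directly below v_f: v_n, v_e, v_r.
One step further: v_d (4 so far).
Nothing else is reachable below v_f; 4 in all.

4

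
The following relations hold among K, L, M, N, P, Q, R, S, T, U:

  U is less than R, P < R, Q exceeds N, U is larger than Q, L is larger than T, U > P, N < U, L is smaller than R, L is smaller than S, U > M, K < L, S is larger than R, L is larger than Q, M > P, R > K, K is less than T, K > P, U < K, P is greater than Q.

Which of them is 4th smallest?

Piecing the relations together gives one ordering: N < Q < P < M < U < K < T < L < R < S.
The 4th smallest is M.

M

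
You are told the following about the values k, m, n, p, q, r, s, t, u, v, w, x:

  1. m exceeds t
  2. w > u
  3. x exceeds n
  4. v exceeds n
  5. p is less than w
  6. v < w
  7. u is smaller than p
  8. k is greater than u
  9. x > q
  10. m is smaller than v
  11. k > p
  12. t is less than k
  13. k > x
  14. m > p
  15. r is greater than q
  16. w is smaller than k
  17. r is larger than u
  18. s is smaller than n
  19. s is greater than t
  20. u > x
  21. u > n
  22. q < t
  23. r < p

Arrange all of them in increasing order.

q < t < s < n < x < u < r < p < m < v < w < k

Each adjacent pair is fixed by a given relation: q < t; t < s; s < n; n < x; x < u; u < r; r < p; p < m; m < v; v < w; w < k. Chaining them end to end gives the full order.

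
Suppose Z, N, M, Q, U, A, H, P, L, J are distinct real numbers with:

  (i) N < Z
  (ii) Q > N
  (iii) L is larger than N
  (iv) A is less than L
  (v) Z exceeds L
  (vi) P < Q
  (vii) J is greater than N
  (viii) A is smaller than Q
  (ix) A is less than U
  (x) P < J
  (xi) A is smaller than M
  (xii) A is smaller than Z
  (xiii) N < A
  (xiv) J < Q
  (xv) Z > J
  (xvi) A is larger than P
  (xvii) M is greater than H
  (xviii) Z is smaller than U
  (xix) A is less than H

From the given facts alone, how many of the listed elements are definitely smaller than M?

4

The elements the relations force below M are P, N, A, H — no chain reaches any other.
That is 4.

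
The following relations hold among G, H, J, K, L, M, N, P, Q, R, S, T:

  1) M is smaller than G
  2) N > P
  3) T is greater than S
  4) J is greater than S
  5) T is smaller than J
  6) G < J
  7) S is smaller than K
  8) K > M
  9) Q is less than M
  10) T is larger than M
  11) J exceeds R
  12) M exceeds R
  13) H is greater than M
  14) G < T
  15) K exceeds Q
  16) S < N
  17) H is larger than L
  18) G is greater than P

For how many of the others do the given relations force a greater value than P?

4

The elements the relations force above P are G, T, J, N — no chain reaches any other.
That is 4.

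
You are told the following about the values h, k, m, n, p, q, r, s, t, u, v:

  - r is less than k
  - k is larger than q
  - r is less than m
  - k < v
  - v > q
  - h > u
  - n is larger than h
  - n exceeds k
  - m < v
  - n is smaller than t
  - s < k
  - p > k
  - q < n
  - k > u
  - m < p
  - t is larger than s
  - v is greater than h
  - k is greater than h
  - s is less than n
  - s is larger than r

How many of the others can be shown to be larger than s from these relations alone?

Directly above s: k, n, t.
One step further: p, v (5 so far).
No other element is forced above s by the given relations, so the count is 5.

5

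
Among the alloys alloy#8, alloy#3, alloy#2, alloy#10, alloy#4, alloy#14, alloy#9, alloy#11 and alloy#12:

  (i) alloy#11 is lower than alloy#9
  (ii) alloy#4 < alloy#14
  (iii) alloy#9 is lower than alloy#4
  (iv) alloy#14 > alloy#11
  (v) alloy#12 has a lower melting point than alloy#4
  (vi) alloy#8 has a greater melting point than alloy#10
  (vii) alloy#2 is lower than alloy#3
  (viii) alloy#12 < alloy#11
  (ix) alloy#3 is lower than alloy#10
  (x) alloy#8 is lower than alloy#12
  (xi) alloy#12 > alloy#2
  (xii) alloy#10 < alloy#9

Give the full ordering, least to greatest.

The consecutive links are each given: alloy#2 < alloy#3; alloy#3 < alloy#10; alloy#10 < alloy#8; alloy#8 < alloy#12; alloy#12 < alloy#11; alloy#11 < alloy#9; alloy#9 < alloy#4; alloy#4 < alloy#14.

alloy#2 < alloy#3 < alloy#10 < alloy#8 < alloy#12 < alloy#11 < alloy#9 < alloy#4 < alloy#14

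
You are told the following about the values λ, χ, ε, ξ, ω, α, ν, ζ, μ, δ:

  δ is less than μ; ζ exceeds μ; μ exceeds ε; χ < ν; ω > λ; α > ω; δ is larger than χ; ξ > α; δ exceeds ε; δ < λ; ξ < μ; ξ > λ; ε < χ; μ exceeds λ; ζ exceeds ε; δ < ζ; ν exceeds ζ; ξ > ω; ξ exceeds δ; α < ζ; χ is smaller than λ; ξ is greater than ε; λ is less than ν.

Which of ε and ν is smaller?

ε

ε < χ and χ < δ give ε < δ.
Then δ < λ extends the chain to λ.
With λ < ω: ε < χ < δ < λ < ω.
Then ω < α extends the chain to α.
Then α < ξ extends the chain to ξ.
Then ξ < μ extends the chain to μ.
Then μ < ζ extends the chain to ζ.
Then ζ < ν extends the chain to ν.
So ε < ν; ε is the smaller of the two.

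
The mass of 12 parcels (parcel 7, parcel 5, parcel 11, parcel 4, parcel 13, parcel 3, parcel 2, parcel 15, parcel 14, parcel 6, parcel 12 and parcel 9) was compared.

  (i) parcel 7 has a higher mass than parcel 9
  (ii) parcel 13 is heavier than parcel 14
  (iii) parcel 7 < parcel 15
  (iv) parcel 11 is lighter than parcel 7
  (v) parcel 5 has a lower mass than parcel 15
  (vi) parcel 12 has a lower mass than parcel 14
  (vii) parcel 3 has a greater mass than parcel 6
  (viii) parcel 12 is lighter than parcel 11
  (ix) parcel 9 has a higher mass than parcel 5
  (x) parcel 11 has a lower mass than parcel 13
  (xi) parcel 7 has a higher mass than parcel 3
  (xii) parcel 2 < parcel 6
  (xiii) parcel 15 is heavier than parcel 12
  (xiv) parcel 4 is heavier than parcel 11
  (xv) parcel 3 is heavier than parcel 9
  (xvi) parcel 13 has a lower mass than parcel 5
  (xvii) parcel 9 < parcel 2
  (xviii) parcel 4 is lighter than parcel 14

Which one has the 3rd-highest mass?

parcel 3

Chaining the given pairs: parcel 12 < parcel 11 < parcel 4 < parcel 14 < parcel 13 < parcel 5 < parcel 9 < parcel 2 < parcel 6 < parcel 3 < parcel 7 < parcel 15.
The 3rd largest is parcel 3.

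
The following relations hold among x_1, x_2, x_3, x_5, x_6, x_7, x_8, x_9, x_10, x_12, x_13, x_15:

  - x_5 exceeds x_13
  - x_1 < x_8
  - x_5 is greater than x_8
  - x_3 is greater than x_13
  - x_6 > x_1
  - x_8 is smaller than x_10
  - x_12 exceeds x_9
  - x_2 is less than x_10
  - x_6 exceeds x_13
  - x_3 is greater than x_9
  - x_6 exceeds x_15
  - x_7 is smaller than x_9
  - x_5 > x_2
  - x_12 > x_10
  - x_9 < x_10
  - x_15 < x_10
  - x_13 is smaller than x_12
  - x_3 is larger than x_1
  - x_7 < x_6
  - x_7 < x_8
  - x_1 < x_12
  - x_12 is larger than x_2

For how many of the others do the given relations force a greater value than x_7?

Directly above x_7: x_8, x_6, x_9.
One step further: x_3, x_10, x_5, x_12 (7 so far).
Nothing else is reachable above x_7; 7 in all.

7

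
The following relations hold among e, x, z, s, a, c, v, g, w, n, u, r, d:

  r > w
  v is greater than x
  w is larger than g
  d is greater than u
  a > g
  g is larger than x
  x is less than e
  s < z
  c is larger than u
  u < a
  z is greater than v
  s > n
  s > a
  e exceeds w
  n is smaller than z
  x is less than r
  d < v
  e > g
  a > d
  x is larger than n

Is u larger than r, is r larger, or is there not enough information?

undetermined

Following every chain through u: above u we get d, v, c, a, s, z.
r is not reached, and no chain runs the other way from r to u.
So the given relations leave the order of u and r undetermined.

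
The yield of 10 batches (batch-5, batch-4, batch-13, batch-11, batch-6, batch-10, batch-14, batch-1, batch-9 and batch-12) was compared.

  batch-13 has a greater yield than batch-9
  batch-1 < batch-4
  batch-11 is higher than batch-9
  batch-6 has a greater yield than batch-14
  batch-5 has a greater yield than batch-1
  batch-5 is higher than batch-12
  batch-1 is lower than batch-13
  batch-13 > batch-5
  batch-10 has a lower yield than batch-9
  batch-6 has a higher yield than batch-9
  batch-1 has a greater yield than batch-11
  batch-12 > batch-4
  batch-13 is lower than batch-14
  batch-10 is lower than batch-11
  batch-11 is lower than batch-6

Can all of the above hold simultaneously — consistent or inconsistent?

consistent

Every relation is compatible with batch-10 < batch-9 < batch-11 < batch-1 < batch-4 < batch-12 < batch-5 < batch-13 < batch-14 < batch-6; the set is consistent.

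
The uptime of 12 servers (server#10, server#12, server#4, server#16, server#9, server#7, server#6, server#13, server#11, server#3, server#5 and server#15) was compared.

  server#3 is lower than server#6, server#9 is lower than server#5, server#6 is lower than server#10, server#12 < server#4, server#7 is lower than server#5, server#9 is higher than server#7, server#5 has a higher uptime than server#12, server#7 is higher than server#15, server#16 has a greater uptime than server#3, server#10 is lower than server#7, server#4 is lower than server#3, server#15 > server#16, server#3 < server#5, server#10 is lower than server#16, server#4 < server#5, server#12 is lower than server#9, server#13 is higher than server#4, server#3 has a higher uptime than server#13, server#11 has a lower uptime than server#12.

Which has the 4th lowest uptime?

Piecing the relations together gives one ordering: server#11 < server#12 < server#4 < server#13 < server#3 < server#6 < server#10 < server#16 < server#15 < server#7 < server#9 < server#5.
The 4th smallest is server#13.

server#13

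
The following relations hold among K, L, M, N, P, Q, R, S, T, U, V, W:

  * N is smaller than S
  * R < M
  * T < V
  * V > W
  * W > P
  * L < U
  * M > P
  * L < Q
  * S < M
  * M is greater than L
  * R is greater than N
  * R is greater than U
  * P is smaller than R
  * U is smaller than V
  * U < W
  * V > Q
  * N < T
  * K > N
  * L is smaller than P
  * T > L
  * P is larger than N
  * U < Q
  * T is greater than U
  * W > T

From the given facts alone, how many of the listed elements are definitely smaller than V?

7

From V the given relations immediately reach U, Q, T, W.
From those, L, N, P — 7 in total.
No other element is forced below V by the given relations, so the count is 7.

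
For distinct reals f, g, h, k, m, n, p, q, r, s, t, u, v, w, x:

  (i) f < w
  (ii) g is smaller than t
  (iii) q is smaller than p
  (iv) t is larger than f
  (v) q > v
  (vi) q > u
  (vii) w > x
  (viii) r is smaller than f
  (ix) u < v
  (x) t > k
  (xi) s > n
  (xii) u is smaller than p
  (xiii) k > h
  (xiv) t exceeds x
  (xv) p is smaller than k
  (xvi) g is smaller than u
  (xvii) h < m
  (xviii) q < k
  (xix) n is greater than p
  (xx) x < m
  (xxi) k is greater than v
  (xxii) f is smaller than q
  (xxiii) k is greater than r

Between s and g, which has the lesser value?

g

Chaining the given relations: g < u < v < q < p < n < s.
So g < s; g is the smaller of the two.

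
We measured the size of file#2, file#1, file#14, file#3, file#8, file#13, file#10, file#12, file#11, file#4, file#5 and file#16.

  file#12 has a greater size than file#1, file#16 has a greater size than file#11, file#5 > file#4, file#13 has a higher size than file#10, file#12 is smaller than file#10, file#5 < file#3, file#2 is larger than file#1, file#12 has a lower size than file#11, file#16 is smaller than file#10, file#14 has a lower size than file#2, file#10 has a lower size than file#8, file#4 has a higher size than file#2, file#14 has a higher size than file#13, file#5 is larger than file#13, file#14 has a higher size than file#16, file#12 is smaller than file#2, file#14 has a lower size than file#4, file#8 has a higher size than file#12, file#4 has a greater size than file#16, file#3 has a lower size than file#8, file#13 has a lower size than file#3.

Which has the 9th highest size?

file#16

Piecing the relations together gives one ordering: file#1 < file#12 < file#11 < file#16 < file#10 < file#13 < file#14 < file#2 < file#4 < file#5 < file#3 < file#8.
Counting 9 from the largest end gives file#16.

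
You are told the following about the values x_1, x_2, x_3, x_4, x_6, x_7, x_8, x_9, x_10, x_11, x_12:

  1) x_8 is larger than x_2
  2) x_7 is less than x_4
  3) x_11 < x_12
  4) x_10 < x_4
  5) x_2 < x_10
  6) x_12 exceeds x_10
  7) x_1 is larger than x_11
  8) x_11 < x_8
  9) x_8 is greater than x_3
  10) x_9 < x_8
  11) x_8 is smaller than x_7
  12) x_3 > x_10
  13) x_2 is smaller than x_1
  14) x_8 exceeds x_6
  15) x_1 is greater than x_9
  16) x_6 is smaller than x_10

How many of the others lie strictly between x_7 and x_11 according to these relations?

Chaining upward from x_11 reaches: x_1, x_12, x_8, x_4.
Chaining downward from x_7 reaches: x_9, x_6, x_2, x_10, x_3, x_8.
Strictly between x_11 and x_7 are those in both lists: x_8 — 1 element.

1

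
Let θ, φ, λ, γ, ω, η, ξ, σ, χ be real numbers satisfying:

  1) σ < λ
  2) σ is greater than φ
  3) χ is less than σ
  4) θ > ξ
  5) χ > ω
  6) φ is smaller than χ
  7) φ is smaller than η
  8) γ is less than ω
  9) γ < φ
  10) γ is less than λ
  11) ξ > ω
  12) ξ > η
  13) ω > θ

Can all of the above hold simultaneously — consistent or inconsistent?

inconsistent

We have ω < ξ stated directly, yet also ξ < θ < ω by chaining the others — so ξ < ω. Contradiction.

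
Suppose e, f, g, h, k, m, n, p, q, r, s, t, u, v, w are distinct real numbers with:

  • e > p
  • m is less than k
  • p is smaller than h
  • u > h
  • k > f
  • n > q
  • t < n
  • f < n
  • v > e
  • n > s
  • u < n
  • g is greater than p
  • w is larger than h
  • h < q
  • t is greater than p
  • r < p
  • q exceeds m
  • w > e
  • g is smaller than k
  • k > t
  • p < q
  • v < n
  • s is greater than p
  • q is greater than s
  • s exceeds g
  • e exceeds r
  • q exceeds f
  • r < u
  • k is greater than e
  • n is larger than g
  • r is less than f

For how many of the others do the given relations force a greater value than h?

4

From h the given relations immediately reach u, w, q.
From those, n — 4 in total.
Nothing else is reachable above h; 4 in all.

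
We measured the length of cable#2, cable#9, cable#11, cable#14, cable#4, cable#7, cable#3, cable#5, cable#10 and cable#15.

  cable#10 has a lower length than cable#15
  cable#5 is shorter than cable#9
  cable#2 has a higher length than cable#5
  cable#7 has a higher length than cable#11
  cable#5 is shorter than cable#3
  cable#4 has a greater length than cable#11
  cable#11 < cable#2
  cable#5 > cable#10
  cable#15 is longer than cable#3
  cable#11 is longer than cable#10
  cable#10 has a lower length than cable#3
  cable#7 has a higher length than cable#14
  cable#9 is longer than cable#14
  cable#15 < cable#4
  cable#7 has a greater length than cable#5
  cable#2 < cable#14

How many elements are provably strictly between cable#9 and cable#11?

2

Chaining upward from cable#11 reaches: cable#2, cable#14, cable#4, cable#7.
Chaining downward from cable#9 reaches: cable#10, cable#5, cable#2, cable#14.
Strictly between cable#11 and cable#9 are those in both lists: cable#2, cable#14 — 2 elements.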